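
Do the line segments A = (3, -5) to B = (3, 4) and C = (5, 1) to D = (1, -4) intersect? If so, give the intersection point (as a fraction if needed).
Yes; intersection at (3, -3/2) (t = 7/18 on AB, s = 1/2 on CD)

Parametrize AB as A + t(B − A) = (3 + 0 t, -5 + 9 t) and CD as C + s(D − C) = (5 + -4 s, 1 + -5 s). Solve the linear system for (t, s). Determinant = -36 ≠ 0, so a unique intersection of the containing lines exists. Solution: t = 7/18, s = 1/2 — both in [0, 1], so the segments cross. Intersection point: (3, -3/2).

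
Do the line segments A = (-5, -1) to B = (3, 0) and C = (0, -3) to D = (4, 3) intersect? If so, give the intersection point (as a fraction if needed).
Yes; intersection at (21/11, -3/22) (t = 19/22 on AB, s = 21/44 on CD)

Parametrize AB as A + t(B − A) = (-5 + 8 t, -1 + 1 t) and CD as C + s(D − C) = (0 + 4 s, -3 + 6 s). Solve the linear system for (t, s). Determinant = -44 ≠ 0, so a unique intersection of the containing lines exists. Solution: t = 19/22, s = 21/44 — both in [0, 1], so the segments cross. Intersection point: (21/11, -3/22).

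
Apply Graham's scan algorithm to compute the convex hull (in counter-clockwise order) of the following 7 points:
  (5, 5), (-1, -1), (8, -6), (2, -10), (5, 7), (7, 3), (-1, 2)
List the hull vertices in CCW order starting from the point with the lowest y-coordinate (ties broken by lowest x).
Hull (CCW) = [(2, -10), (8, -6), (7, 3), (5, 7), (-1, 2), (-1, -1)]

Graham scan procedure:
  1. Find the pivot p₀ = point with lowest y (tie → lowest x): (2, -10).
  2. Sort the remaining points by polar angle around p₀.
  3. Walk through sorted points, maintaining a stack; pop the top while the last three entries make a non-left turn (cross product ≤ 0).
  4. Final stack is the convex hull in CCW order: (2, -10), (8, -6), (7, 3), (5, 7), (-1, 2), (-1, -1).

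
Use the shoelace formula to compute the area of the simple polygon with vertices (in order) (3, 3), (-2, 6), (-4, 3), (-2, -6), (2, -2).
Area = 50

Shoelace formula: Area = (1/2) |Σ_i (x_i · y_{i+1} − x_{i+1} · y_i)| (indices mod n). Compute each cross term:
  (3)(6) − (-2)(3) = 24
  (-2)(3) − (-4)(6) = 18
  (-4)(-6) − (-2)(3) = 30
  (-2)(-2) − (2)(-6) = 16
  (2)(3) − (3)(-2) = 12
Sum = 100, so (signed) Area = 100/2 = 50, |Area| = 50.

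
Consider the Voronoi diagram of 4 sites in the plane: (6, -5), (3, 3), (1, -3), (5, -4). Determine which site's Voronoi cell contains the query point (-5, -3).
Nearest site = (1, -3)

The Voronoi cell of site s contains exactly those query points closer to s than to any other site. Compute squared distances from q = (-5, -3) to each site:
  (1 − -5)² + (-3 − -3)² = 36
  (3 − -5)² + (3 − -3)² = 100
  (5 − -5)² + (-4 − -3)² = 101
  (6 − -5)² + (-5 − -3)² = 125
Minimum is attained by (1, -3), so q lies in its Voronoi cell.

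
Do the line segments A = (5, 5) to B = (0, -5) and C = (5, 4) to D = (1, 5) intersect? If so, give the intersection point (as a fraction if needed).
Yes; intersection at (41/9, 37/9) (t = 4/45 on AB, s = 1/9 on CD)

Parametrize AB as A + t(B − A) = (5 + -5 t, 5 + -10 t) and CD as C + s(D − C) = (5 + -4 s, 4 + 1 s). Solve the linear system for (t, s). Determinant = 45 ≠ 0, so a unique intersection of the containing lines exists. Solution: t = 4/45, s = 1/9 — both in [0, 1], so the segments cross. Intersection point: (41/9, 37/9).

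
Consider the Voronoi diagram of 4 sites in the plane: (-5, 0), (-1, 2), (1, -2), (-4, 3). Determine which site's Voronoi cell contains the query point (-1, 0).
Nearest site = (-1, 2)

The Voronoi cell of site s contains exactly those query points closer to s than to any other site. Compute squared distances from q = (-1, 0) to each site:
  (-1 − -1)² + (2 − 0)² = 4
  (1 − -1)² + (-2 − 0)² = 8
  (-5 − -1)² + (0 − 0)² = 16
  (-4 − -1)² + (3 − 0)² = 18
Minimum is attained by (-1, 2), so q lies in its Voronoi cell.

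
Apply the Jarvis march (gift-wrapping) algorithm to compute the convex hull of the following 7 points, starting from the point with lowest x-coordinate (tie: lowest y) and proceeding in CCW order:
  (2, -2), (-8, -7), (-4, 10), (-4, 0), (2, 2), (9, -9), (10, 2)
Hull (CCW) = [(-8, -7), (9, -9), (10, 2), (-4, 10)]

Jarvis march: at each step, from the current hull vertex p, select the next vertex q as the point such that every other point lies strictly to the left of (or on) the directed line p → q. (Equivalently: for every other point r, the cross product (q − p) × (r − p) ≥ 0.)
Starting point (lowest x, tie lowest y): (-8, -7). Wrap until returning to start. Resulting hull: (-8, -7), (9, -9), (10, 2), (-4, 10).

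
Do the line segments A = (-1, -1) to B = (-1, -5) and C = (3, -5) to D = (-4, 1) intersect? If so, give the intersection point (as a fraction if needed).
Yes; intersection at (-1, -11/7) (t = 1/7 on AB, s = 4/7 on CD)

Parametrize AB as A + t(B − A) = (-1 + 0 t, -1 + -4 t) and CD as C + s(D − C) = (3 + -7 s, -5 + 6 s). Solve the linear system for (t, s). Determinant = 28 ≠ 0, so a unique intersection of the containing lines exists. Solution: t = 1/7, s = 4/7 — both in [0, 1], so the segments cross. Intersection point: (-1, -11/7).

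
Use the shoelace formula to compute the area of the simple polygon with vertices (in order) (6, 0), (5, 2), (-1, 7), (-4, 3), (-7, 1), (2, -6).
Area = 167/2

Shoelace formula: Area = (1/2) |Σ_i (x_i · y_{i+1} − x_{i+1} · y_i)| (indices mod n). Compute each cross term:
  (6)(2) − (5)(0) = 12
  (5)(7) − (-1)(2) = 37
  (-1)(3) − (-4)(7) = 25
  (-4)(1) − (-7)(3) = 17
  (-7)(-6) − (2)(1) = 40
  (2)(0) − (6)(-6) = 36
Sum = 167, so (signed) Area = 167/2 = 167/2, |Area| = 167/2.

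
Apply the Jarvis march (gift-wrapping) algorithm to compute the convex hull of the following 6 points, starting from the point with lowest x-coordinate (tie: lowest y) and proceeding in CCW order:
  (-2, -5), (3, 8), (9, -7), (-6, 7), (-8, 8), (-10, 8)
Hull (CCW) = [(-10, 8), (-2, -5), (9, -7), (3, 8)]

Jarvis march: at each step, from the current hull vertex p, select the next vertex q as the point such that every other point lies strictly to the left of (or on) the directed line p → q. (Equivalently: for every other point r, the cross product (q − p) × (r − p) ≥ 0.)
Starting point (lowest x, tie lowest y): (-10, 8). Wrap until returning to start. Resulting hull: (-10, 8), (-2, -5), (9, -7), (3, 8).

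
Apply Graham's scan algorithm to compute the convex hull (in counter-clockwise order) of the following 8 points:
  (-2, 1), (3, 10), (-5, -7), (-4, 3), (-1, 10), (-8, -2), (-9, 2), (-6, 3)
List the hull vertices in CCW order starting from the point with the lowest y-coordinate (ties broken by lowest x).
Hull (CCW) = [(-5, -7), (3, 10), (-1, 10), (-9, 2), (-8, -2)]

Graham scan procedure:
  1. Find the pivot p₀ = point with lowest y (tie → lowest x): (-5, -7).
  2. Sort the remaining points by polar angle around p₀.
  3. Walk through sorted points, maintaining a stack; pop the top while the last three entries make a non-left turn (cross product ≤ 0).
  4. Final stack is the convex hull in CCW order: (-5, -7), (3, 10), (-1, 10), (-9, 2), (-8, -2).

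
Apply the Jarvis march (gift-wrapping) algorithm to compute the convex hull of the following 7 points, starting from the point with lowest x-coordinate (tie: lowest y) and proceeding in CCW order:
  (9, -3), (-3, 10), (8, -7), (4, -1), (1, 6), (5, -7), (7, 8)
Hull (CCW) = [(-3, 10), (5, -7), (8, -7), (9, -3), (7, 8)]

Jarvis march: at each step, from the current hull vertex p, select the next vertex q as the point such that every other point lies strictly to the left of (or on) the directed line p → q. (Equivalently: for every other point r, the cross product (q − p) × (r − p) ≥ 0.)
Starting point (lowest x, tie lowest y): (-3, 10). Wrap until returning to start. Resulting hull: (-3, 10), (5, -7), (8, -7), (9, -3), (7, 8).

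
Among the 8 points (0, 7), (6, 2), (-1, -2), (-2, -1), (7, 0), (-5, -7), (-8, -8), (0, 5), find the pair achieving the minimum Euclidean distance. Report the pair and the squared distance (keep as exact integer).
Pair = ((-1, -2), (-2, -1)); squared distance = 2

Compute all C(8, 2) = 28 pairwise squared distances (x_i − x_j)² + (y_i − y_j)². The minimum is 2, attained by the pair ((-1, -2), (-2, -1)).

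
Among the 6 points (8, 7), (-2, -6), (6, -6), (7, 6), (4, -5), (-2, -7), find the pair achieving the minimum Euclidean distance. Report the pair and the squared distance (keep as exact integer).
Pair = ((-2, -6), (-2, -7)); squared distance = 1

Compute all C(6, 2) = 15 pairwise squared distances (x_i − x_j)² + (y_i − y_j)². The minimum is 1, attained by the pair ((-2, -6), (-2, -7)).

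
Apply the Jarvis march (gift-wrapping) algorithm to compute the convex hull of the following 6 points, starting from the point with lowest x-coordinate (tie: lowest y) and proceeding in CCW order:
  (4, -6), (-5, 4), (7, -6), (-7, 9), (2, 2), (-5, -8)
Hull (CCW) = [(-7, 9), (-5, -8), (7, -6), (2, 2)]

Jarvis march: at each step, from the current hull vertex p, select the next vertex q as the point such that every other point lies strictly to the left of (or on) the directed line p → q. (Equivalently: for every other point r, the cross product (q − p) × (r − p) ≥ 0.)
Starting point (lowest x, tie lowest y): (-7, 9). Wrap until returning to start. Resulting hull: (-7, 9), (-5, -8), (7, -6), (2, 2).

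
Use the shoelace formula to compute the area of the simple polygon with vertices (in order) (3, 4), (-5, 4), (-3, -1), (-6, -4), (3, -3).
Area = 53

Shoelace formula: Area = (1/2) |Σ_i (x_i · y_{i+1} − x_{i+1} · y_i)| (indices mod n). Compute each cross term:
  (3)(4) − (-5)(4) = 32
  (-5)(-1) − (-3)(4) = 17
  (-3)(-4) − (-6)(-1) = 6
  (-6)(-3) − (3)(-4) = 30
  (3)(4) − (3)(-3) = 21
Sum = 106, so (signed) Area = 106/2 = 53, |Area| = 53.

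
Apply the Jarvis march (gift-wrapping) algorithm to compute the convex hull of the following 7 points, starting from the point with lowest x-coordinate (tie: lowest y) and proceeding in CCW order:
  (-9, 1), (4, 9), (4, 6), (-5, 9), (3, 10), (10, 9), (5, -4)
Hull (CCW) = [(-9, 1), (5, -4), (10, 9), (3, 10), (-5, 9)]

Jarvis march: at each step, from the current hull vertex p, select the next vertex q as the point such that every other point lies strictly to the left of (or on) the directed line p → q. (Equivalently: for every other point r, the cross product (q − p) × (r − p) ≥ 0.)
Starting point (lowest x, tie lowest y): (-9, 1). Wrap until returning to start. Resulting hull: (-9, 1), (5, -4), (10, 9), (3, 10), (-5, 9).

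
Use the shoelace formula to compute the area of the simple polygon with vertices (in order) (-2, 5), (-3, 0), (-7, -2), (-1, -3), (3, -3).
Area = 61/2

Shoelace formula: Area = (1/2) |Σ_i (x_i · y_{i+1} − x_{i+1} · y_i)| (indices mod n). Compute each cross term:
  (-2)(0) − (-3)(5) = 15
  (-3)(-2) − (-7)(0) = 6
  (-7)(-3) − (-1)(-2) = 19
  (-1)(-3) − (3)(-3) = 12
  (3)(5) − (-2)(-3) = 9
Sum = 61, so (signed) Area = 61/2 = 61/2, |Area| = 61/2.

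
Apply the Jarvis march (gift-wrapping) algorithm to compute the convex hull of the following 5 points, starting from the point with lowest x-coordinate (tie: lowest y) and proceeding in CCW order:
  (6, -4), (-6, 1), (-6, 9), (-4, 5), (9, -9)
Hull (CCW) = [(-6, 1), (9, -9), (6, -4), (-6, 9)]

Jarvis march: at each step, from the current hull vertex p, select the next vertex q as the point such that every other point lies strictly to the left of (or on) the directed line p → q. (Equivalently: for every other point r, the cross product (q − p) × (r − p) ≥ 0.)
Starting point (lowest x, tie lowest y): (-6, 1). Wrap until returning to start. Resulting hull: (-6, 1), (9, -9), (6, -4), (-6, 9).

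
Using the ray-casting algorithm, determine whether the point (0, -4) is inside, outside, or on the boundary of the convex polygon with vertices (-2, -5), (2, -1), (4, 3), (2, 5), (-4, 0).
The point (0, -4) lies strictly outside the polygon

Cast a horizontal ray to the right from the query point and count how many polygon edges it crosses (each edge strictly once or zero times, handled with the usual half-open convention). 
Parity of crossings → even ⇒ outside.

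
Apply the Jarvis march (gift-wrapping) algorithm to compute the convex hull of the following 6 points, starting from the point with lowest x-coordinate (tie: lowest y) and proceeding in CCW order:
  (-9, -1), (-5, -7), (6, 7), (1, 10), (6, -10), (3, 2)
Hull (CCW) = [(-9, -1), (-5, -7), (6, -10), (6, 7), (1, 10)]

Jarvis march: at each step, from the current hull vertex p, select the next vertex q as the point such that every other point lies strictly to the left of (or on) the directed line p → q. (Equivalently: for every other point r, the cross product (q − p) × (r − p) ≥ 0.)
Starting point (lowest x, tie lowest y): (-9, -1). Wrap until returning to start. Resulting hull: (-9, -1), (-5, -7), (6, -10), (6, 7), (1, 10).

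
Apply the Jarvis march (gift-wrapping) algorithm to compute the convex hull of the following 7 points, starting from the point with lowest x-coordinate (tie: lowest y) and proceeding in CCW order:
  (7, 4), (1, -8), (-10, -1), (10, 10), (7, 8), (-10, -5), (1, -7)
Hull (CCW) = [(-10, -5), (1, -8), (10, 10), (-10, -1)]

Jarvis march: at each step, from the current hull vertex p, select the next vertex q as the point such that every other point lies strictly to the left of (or on) the directed line p → q. (Equivalently: for every other point r, the cross product (q − p) × (r − p) ≥ 0.)
Starting point (lowest x, tie lowest y): (-10, -5). Wrap until returning to start. Resulting hull: (-10, -5), (1, -8), (10, 10), (-10, -1).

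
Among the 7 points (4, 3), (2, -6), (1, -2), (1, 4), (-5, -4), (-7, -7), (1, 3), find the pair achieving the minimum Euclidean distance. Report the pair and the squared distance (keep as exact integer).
Pair = ((1, 4), (1, 3)); squared distance = 1

Compute all C(7, 2) = 21 pairwise squared distances (x_i − x_j)² + (y_i − y_j)². The minimum is 1, attained by the pair ((1, 4), (1, 3)).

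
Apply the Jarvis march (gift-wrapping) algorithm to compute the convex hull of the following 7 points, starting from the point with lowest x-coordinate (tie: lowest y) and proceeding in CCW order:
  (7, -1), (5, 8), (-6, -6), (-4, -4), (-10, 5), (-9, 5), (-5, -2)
Hull (CCW) = [(-10, 5), (-6, -6), (7, -1), (5, 8)]

Jarvis march: at each step, from the current hull vertex p, select the next vertex q as the point such that every other point lies strictly to the left of (or on) the directed line p → q. (Equivalently: for every other point r, the cross product (q − p) × (r − p) ≥ 0.)
Starting point (lowest x, tie lowest y): (-10, 5). Wrap until returning to start. Resulting hull: (-10, 5), (-6, -6), (7, -1), (5, 8).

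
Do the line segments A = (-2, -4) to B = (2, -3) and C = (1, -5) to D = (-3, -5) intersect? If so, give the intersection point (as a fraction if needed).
No (intersection of containing lines falls outside at least one segment)

Parametrize and solve: t = -1, s = 7/4. At least one of these is outside [0, 1], so the segments do not intersect.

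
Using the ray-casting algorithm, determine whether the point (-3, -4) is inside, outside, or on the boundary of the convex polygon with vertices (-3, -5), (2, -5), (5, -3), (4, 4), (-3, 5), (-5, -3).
The point (-3, -4) lies strictly inside the polygon

Cast a horizontal ray to the right from the query point and count how many polygon edges it crosses (each edge strictly once or zero times, handled with the usual half-open convention). 
Parity of crossings → odd ⇒ inside.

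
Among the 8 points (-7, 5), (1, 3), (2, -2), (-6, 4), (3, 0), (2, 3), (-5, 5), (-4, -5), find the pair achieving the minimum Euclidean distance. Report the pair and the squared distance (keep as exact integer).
Pair = ((1, 3), (2, 3)); squared distance = 1

Compute all C(8, 2) = 28 pairwise squared distances (x_i − x_j)² + (y_i − y_j)². The minimum is 1, attained by the pair ((1, 3), (2, 3)).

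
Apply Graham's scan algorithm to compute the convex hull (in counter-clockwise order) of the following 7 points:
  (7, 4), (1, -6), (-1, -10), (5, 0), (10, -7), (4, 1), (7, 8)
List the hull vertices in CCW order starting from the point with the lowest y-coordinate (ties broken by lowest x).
Hull (CCW) = [(-1, -10), (10, -7), (7, 8)]

Graham scan procedure:
  1. Find the pivot p₀ = point with lowest y (tie → lowest x): (-1, -10).
  2. Sort the remaining points by polar angle around p₀.
  3. Walk through sorted points, maintaining a stack; pop the top while the last three entries make a non-left turn (cross product ≤ 0).
  4. Final stack is the convex hull in CCW order: (-1, -10), (10, -7), (7, 8).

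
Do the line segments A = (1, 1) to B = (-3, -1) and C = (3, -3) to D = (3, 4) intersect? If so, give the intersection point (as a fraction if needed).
No (intersection of containing lines falls outside at least one segment)

Parametrize and solve: t = -1/2, s = 5/7. At least one of these is outside [0, 1], so the segments do not intersect.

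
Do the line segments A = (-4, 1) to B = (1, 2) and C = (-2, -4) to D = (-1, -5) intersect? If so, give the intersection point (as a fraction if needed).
No (intersection of containing lines falls outside at least one segment)

Parametrize and solve: t = -1/2, s = -9/2. At least one of these is outside [0, 1], so the segments do not intersect.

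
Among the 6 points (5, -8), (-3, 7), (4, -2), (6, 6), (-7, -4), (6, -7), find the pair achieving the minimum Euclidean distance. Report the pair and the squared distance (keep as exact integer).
Pair = ((5, -8), (6, -7)); squared distance = 2

Compute all C(6, 2) = 15 pairwise squared distances (x_i − x_j)² + (y_i − y_j)². The minimum is 2, attained by the pair ((5, -8), (6, -7)).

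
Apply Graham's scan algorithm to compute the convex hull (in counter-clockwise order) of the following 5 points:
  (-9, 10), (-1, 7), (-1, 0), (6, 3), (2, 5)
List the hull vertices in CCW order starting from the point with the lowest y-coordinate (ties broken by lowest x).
Hull (CCW) = [(-1, 0), (6, 3), (-1, 7), (-9, 10)]

Graham scan procedure:
  1. Find the pivot p₀ = point with lowest y (tie → lowest x): (-1, 0).
  2. Sort the remaining points by polar angle around p₀.
  3. Walk through sorted points, maintaining a stack; pop the top while the last three entries make a non-left turn (cross product ≤ 0).
  4. Final stack is the convex hull in CCW order: (-1, 0), (6, 3), (-1, 7), (-9, 10).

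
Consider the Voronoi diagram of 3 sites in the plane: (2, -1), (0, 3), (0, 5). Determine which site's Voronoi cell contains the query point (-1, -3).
Nearest site = (2, -1)

The Voronoi cell of site s contains exactly those query points closer to s than to any other site. Compute squared distances from q = (-1, -3) to each site:
  (2 − -1)² + (-1 − -3)² = 13
  (0 − -1)² + (3 − -3)² = 37
  (0 − -1)² + (5 − -3)² = 65
Minimum is attained by (2, -1), so q lies in its Voronoi cell.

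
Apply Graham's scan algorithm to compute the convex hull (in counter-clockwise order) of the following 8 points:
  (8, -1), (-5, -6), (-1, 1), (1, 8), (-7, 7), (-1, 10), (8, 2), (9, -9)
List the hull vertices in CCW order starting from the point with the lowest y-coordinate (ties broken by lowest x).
Hull (CCW) = [(9, -9), (8, 2), (-1, 10), (-7, 7), (-5, -6)]

Graham scan procedure:
  1. Find the pivot p₀ = point with lowest y (tie → lowest x): (9, -9).
  2. Sort the remaining points by polar angle around p₀.
  3. Walk through sorted points, maintaining a stack; pop the top while the last three entries make a non-left turn (cross product ≤ 0).
  4. Final stack is the convex hull in CCW order: (9, -9), (8, 2), (-1, 10), (-7, 7), (-5, -6).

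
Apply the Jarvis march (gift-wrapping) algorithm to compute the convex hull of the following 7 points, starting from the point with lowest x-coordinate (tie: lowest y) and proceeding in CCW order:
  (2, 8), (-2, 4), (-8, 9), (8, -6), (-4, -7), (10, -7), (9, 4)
Hull (CCW) = [(-8, 9), (-4, -7), (10, -7), (9, 4), (2, 8)]

Jarvis march: at each step, from the current hull vertex p, select the next vertex q as the point such that every other point lies strictly to the left of (or on) the directed line p → q. (Equivalently: for every other point r, the cross product (q − p) × (r − p) ≥ 0.)
Starting point (lowest x, tie lowest y): (-8, 9). Wrap until returning to start. Resulting hull: (-8, 9), (-4, -7), (10, -7), (9, 4), (2, 8).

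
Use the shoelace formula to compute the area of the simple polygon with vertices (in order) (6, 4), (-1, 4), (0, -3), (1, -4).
Area = 31

Shoelace formula: Area = (1/2) |Σ_i (x_i · y_{i+1} − x_{i+1} · y_i)| (indices mod n). Compute each cross term:
  (6)(4) − (-1)(4) = 28
  (-1)(-3) − (0)(4) = 3
  (0)(-4) − (1)(-3) = 3
  (1)(4) − (6)(-4) = 28
Sum = 62, so (signed) Area = 62/2 = 31, |Area| = 31.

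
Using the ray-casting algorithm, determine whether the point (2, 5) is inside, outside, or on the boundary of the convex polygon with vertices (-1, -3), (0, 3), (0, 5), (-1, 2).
The point (2, 5) lies strictly outside the polygon

Cast a horizontal ray to the right from the query point and count how many polygon edges it crosses (each edge strictly once or zero times, handled with the usual half-open convention). 
Parity of crossings → even ⇒ outside.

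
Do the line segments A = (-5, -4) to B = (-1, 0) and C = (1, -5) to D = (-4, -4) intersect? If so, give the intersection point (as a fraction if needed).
No (intersection of containing lines falls outside at least one segment)

Parametrize and solve: t = 1/24, s = 7/6. At least one of these is outside [0, 1], so the segments do not intersect.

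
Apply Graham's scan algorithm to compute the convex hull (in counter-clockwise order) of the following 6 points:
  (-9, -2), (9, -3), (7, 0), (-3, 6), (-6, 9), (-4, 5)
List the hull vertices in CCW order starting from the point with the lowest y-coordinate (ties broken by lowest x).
Hull (CCW) = [(9, -3), (7, 0), (-6, 9), (-9, -2)]

Graham scan procedure:
  1. Find the pivot p₀ = point with lowest y (tie → lowest x): (9, -3).
  2. Sort the remaining points by polar angle around p₀.
  3. Walk through sorted points, maintaining a stack; pop the top while the last three entries make a non-left turn (cross product ≤ 0).
  4. Final stack is the convex hull in CCW order: (9, -3), (7, 0), (-6, 9), (-9, -2).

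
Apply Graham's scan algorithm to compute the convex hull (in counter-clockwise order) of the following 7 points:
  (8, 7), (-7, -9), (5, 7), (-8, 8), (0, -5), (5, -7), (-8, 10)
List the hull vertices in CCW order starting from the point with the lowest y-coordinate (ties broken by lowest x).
Hull (CCW) = [(-7, -9), (5, -7), (8, 7), (-8, 10), (-8, 8)]

Graham scan procedure:
  1. Find the pivot p₀ = point with lowest y (tie → lowest x): (-7, -9).
  2. Sort the remaining points by polar angle around p₀.
  3. Walk through sorted points, maintaining a stack; pop the top while the last three entries make a non-left turn (cross product ≤ 0).
  4. Final stack is the convex hull in CCW order: (-7, -9), (5, -7), (8, 7), (-8, 10), (-8, 8).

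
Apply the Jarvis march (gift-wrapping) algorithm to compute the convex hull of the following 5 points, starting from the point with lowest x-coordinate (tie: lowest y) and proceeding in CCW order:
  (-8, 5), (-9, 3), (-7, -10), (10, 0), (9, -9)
Hull (CCW) = [(-9, 3), (-7, -10), (9, -9), (10, 0), (-8, 5)]

Jarvis march: at each step, from the current hull vertex p, select the next vertex q as the point such that every other point lies strictly to the left of (or on) the directed line p → q. (Equivalently: for every other point r, the cross product (q − p) × (r − p) ≥ 0.)
Starting point (lowest x, tie lowest y): (-9, 3). Wrap until returning to start. Resulting hull: (-9, 3), (-7, -10), (9, -9), (10, 0), (-8, 5).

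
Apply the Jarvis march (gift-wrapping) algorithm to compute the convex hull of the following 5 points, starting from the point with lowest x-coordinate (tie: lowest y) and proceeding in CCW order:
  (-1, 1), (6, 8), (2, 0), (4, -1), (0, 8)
Hull (CCW) = [(-1, 1), (4, -1), (6, 8), (0, 8)]

Jarvis march: at each step, from the current hull vertex p, select the next vertex q as the point such that every other point lies strictly to the left of (or on) the directed line p → q. (Equivalently: for every other point r, the cross product (q − p) × (r − p) ≥ 0.)
Starting point (lowest x, tie lowest y): (-1, 1). Wrap until returning to start. Resulting hull: (-1, 1), (4, -1), (6, 8), (0, 8).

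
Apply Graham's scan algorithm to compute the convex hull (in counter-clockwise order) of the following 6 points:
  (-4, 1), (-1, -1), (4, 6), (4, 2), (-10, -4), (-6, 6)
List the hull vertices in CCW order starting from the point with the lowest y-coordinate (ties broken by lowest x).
Hull (CCW) = [(-10, -4), (-1, -1), (4, 2), (4, 6), (-6, 6)]

Graham scan procedure:
  1. Find the pivot p₀ = point with lowest y (tie → lowest x): (-10, -4).
  2. Sort the remaining points by polar angle around p₀.
  3. Walk through sorted points, maintaining a stack; pop the top while the last three entries make a non-left turn (cross product ≤ 0).
  4. Final stack is the convex hull in CCW order: (-10, -4), (-1, -1), (4, 2), (4, 6), (-6, 6).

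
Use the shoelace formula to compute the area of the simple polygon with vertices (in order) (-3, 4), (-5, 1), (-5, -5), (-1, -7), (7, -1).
Area = 76

Shoelace formula: Area = (1/2) |Σ_i (x_i · y_{i+1} − x_{i+1} · y_i)| (indices mod n). Compute each cross term:
  (-3)(1) − (-5)(4) = 17
  (-5)(-5) − (-5)(1) = 30
  (-5)(-7) − (-1)(-5) = 30
  (-1)(-1) − (7)(-7) = 50
  (7)(4) − (-3)(-1) = 25
Sum = 152, so (signed) Area = 152/2 = 76, |Area| = 76.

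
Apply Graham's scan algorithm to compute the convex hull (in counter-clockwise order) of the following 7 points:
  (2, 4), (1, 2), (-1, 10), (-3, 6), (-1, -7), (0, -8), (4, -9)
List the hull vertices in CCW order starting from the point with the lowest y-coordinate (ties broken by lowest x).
Hull (CCW) = [(4, -9), (2, 4), (-1, 10), (-3, 6), (-1, -7), (0, -8)]

Graham scan procedure:
  1. Find the pivot p₀ = point with lowest y (tie → lowest x): (4, -9).
  2. Sort the remaining points by polar angle around p₀.
  3. Walk through sorted points, maintaining a stack; pop the top while the last three entries make a non-left turn (cross product ≤ 0).
  4. Final stack is the convex hull in CCW order: (4, -9), (2, 4), (-1, 10), (-3, 6), (-1, -7), (0, -8).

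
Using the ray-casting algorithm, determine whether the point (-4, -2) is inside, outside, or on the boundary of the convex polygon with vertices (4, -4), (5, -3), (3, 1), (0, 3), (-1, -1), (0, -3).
The point (-4, -2) lies strictly outside the polygon

Cast a horizontal ray to the right from the query point and count how many polygon edges it crosses (each edge strictly once or zero times, handled with the usual half-open convention). 
Parity of crossings → even ⇒ outside.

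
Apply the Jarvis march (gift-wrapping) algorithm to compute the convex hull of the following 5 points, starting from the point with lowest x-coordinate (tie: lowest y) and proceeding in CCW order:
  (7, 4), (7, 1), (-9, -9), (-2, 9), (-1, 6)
Hull (CCW) = [(-9, -9), (7, 1), (7, 4), (-2, 9)]

Jarvis march: at each step, from the current hull vertex p, select the next vertex q as the point such that every other point lies strictly to the left of (or on) the directed line p → q. (Equivalently: for every other point r, the cross product (q − p) × (r − p) ≥ 0.)
Starting point (lowest x, tie lowest y): (-9, -9). Wrap until returning to start. Resulting hull: (-9, -9), (7, 1), (7, 4), (-2, 9).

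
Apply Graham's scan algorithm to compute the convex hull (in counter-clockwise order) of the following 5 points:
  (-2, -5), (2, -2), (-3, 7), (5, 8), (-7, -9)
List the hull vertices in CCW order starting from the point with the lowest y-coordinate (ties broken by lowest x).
Hull (CCW) = [(-7, -9), (2, -2), (5, 8), (-3, 7)]

Graham scan procedure:
  1. Find the pivot p₀ = point with lowest y (tie → lowest x): (-7, -9).
  2. Sort the remaining points by polar angle around p₀.
  3. Walk through sorted points, maintaining a stack; pop the top while the last three entries make a non-left turn (cross product ≤ 0).
  4. Final stack is the convex hull in CCW order: (-7, -9), (2, -2), (5, 8), (-3, 7).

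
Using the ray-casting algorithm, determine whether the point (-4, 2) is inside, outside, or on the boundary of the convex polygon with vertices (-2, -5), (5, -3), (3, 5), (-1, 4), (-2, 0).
The point (-4, 2) lies strictly outside the polygon

Cast a horizontal ray to the right from the query point and count how many polygon edges it crosses (each edge strictly once or zero times, handled with the usual half-open convention). 
Parity of crossings → even ⇒ outside.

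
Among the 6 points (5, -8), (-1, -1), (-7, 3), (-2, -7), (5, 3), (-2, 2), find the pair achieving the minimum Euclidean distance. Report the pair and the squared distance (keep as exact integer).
Pair = ((-1, -1), (-2, 2)); squared distance = 10

Compute all C(6, 2) = 15 pairwise squared distances (x_i − x_j)² + (y_i − y_j)². The minimum is 10, attained by the pair ((-1, -1), (-2, 2)).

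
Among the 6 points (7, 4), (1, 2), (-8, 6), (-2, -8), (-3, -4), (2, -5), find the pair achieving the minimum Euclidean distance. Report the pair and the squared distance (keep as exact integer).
Pair = ((-2, -8), (-3, -4)); squared distance = 17

Compute all C(6, 2) = 15 pairwise squared distances (x_i − x_j)² + (y_i − y_j)². The minimum is 17, attained by the pair ((-2, -8), (-3, -4)).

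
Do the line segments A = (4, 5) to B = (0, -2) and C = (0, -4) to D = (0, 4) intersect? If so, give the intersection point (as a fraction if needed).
Yes; intersection at (0, -2) (t = 1 on AB, s = 1/4 on CD)

Parametrize AB as A + t(B − A) = (4 + -4 t, 5 + -7 t) and CD as C + s(D − C) = (0 + 0 s, -4 + 8 s). Solve the linear system for (t, s). Determinant = 32 ≠ 0, so a unique intersection of the containing lines exists. Solution: t = 1, s = 1/4 — both in [0, 1], so the segments cross. Intersection point: (0, -2).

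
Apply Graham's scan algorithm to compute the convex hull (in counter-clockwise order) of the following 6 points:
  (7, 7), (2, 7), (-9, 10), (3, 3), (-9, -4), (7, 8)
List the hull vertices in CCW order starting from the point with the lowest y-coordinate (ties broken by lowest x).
Hull (CCW) = [(-9, -4), (3, 3), (7, 7), (7, 8), (-9, 10)]

Graham scan procedure:
  1. Find the pivot p₀ = point with lowest y (tie → lowest x): (-9, -4).
  2. Sort the remaining points by polar angle around p₀.
  3. Walk through sorted points, maintaining a stack; pop the top while the last three entries make a non-left turn (cross product ≤ 0).
  4. Final stack is the convex hull in CCW order: (-9, -4), (3, 3), (7, 7), (7, 8), (-9, 10).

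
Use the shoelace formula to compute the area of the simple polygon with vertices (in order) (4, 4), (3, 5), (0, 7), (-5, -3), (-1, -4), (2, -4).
Area = 117/2

Shoelace formula: Area = (1/2) |Σ_i (x_i · y_{i+1} − x_{i+1} · y_i)| (indices mod n). Compute each cross term:
  (4)(5) − (3)(4) = 8
  (3)(7) − (0)(5) = 21
  (0)(-3) − (-5)(7) = 35
  (-5)(-4) − (-1)(-3) = 17
  (-1)(-4) − (2)(-4) = 12
  (2)(4) − (4)(-4) = 24
Sum = 117, so (signed) Area = 117/2 = 117/2, |Area| = 117/2.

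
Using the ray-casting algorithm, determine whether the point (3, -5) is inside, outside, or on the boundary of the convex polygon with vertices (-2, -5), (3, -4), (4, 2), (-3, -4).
The point (3, -5) lies strictly outside the polygon

Cast a horizontal ray to the right from the query point and count how many polygon edges it crosses (each edge strictly once or zero times, handled with the usual half-open convention). 
Parity of crossings → even ⇒ outside.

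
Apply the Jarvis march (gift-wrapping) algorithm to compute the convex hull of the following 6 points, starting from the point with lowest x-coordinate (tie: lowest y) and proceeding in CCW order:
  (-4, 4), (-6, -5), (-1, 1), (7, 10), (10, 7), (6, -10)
Hull (CCW) = [(-6, -5), (6, -10), (10, 7), (7, 10), (-4, 4)]

Jarvis march: at each step, from the current hull vertex p, select the next vertex q as the point such that every other point lies strictly to the left of (or on) the directed line p → q. (Equivalently: for every other point r, the cross product (q − p) × (r − p) ≥ 0.)
Starting point (lowest x, tie lowest y): (-6, -5). Wrap until returning to start. Resulting hull: (-6, -5), (6, -10), (10, 7), (7, 10), (-4, 4).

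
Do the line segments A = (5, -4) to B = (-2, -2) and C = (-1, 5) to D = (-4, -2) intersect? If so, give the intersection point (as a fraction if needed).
No (intersection of containing lines falls outside at least one segment)

Parametrize and solve: t = 69/55, s = 51/55. At least one of these is outside [0, 1], so the segments do not intersect.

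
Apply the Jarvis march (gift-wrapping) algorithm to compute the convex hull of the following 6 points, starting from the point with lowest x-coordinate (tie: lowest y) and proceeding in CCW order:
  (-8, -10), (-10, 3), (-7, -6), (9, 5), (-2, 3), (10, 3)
Hull (CCW) = [(-10, 3), (-8, -10), (10, 3), (9, 5)]

Jarvis march: at each step, from the current hull vertex p, select the next vertex q as the point such that every other point lies strictly to the left of (or on) the directed line p → q. (Equivalently: for every other point r, the cross product (q − p) × (r − p) ≥ 0.)
Starting point (lowest x, tie lowest y): (-10, 3). Wrap until returning to start. Resulting hull: (-10, 3), (-8, -10), (10, 3), (9, 5).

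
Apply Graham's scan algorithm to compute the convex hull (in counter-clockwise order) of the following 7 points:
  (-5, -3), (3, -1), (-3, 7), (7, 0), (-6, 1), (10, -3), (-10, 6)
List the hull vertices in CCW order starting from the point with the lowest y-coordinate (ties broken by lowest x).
Hull (CCW) = [(-5, -3), (10, -3), (7, 0), (-3, 7), (-10, 6)]

Graham scan procedure:
  1. Find the pivot p₀ = point with lowest y (tie → lowest x): (-5, -3).
  2. Sort the remaining points by polar angle around p₀.
  3. Walk through sorted points, maintaining a stack; pop the top while the last three entries make a non-left turn (cross product ≤ 0).
  4. Final stack is the convex hull in CCW order: (-5, -3), (10, -3), (7, 0), (-3, 7), (-10, 6).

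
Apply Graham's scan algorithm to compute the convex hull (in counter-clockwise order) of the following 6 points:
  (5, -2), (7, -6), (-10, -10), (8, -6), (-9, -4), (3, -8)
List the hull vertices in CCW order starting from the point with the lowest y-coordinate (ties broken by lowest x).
Hull (CCW) = [(-10, -10), (3, -8), (8, -6), (5, -2), (-9, -4)]

Graham scan procedure:
  1. Find the pivot p₀ = point with lowest y (tie → lowest x): (-10, -10).
  2. Sort the remaining points by polar angle around p₀.
  3. Walk through sorted points, maintaining a stack; pop the top while the last three entries make a non-left turn (cross product ≤ 0).
  4. Final stack is the convex hull in CCW order: (-10, -10), (3, -8), (8, -6), (5, -2), (-9, -4).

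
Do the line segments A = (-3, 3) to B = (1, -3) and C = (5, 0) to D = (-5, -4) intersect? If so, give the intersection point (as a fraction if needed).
Yes; intersection at (5/19, -36/19) (t = 31/38 on AB, s = 9/19 on CD)

Parametrize AB as A + t(B − A) = (-3 + 4 t, 3 + -6 t) and CD as C + s(D − C) = (5 + -10 s, 0 + -4 s). Solve the linear system for (t, s). Determinant = 76 ≠ 0, so a unique intersection of the containing lines exists. Solution: t = 31/38, s = 9/19 — both in [0, 1], so the segments cross. Intersection point: (5/19, -36/19).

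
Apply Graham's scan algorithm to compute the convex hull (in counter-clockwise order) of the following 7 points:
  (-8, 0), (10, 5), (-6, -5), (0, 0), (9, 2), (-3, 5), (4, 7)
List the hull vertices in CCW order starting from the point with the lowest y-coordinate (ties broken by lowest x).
Hull (CCW) = [(-6, -5), (9, 2), (10, 5), (4, 7), (-3, 5), (-8, 0)]

Graham scan procedure:
  1. Find the pivot p₀ = point with lowest y (tie → lowest x): (-6, -5).
  2. Sort the remaining points by polar angle around p₀.
  3. Walk through sorted points, maintaining a stack; pop the top while the last three entries make a non-left turn (cross product ≤ 0).
  4. Final stack is the convex hull in CCW order: (-6, -5), (9, 2), (10, 5), (4, 7), (-3, 5), (-8, 0).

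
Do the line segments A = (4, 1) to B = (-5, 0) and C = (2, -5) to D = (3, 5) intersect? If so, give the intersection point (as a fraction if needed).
Yes; intersection at (230/89, 75/89) (t = 14/89 on AB, s = 52/89 on CD)

Parametrize AB as A + t(B − A) = (4 + -9 t, 1 + -1 t) and CD as C + s(D − C) = (2 + 1 s, -5 + 10 s). Solve the linear system for (t, s). Determinant = 89 ≠ 0, so a unique intersection of the containing lines exists. Solution: t = 14/89, s = 52/89 — both in [0, 1], so the segments cross. Intersection point: (230/89, 75/89).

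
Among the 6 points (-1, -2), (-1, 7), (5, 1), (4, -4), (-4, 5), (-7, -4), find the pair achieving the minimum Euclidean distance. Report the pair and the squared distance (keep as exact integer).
Pair = ((-1, 7), (-4, 5)); squared distance = 13

Compute all C(6, 2) = 15 pairwise squared distances (x_i − x_j)² + (y_i − y_j)². The minimum is 13, attained by the pair ((-1, 7), (-4, 5)).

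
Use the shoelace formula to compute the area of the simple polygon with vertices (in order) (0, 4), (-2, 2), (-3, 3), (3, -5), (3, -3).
Area = 16

Shoelace formula: Area = (1/2) |Σ_i (x_i · y_{i+1} − x_{i+1} · y_i)| (indices mod n). Compute each cross term:
  (0)(2) − (-2)(4) = 8
  (-2)(3) − (-3)(2) = 0
  (-3)(-5) − (3)(3) = 6
  (3)(-3) − (3)(-5) = 6
  (3)(4) − (0)(-3) = 12
Sum = 32, so (signed) Area = 32/2 = 16, |Area| = 16.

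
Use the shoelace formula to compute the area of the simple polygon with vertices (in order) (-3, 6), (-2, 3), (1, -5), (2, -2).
Area = 12

Shoelace formula: Area = (1/2) |Σ_i (x_i · y_{i+1} − x_{i+1} · y_i)| (indices mod n). Compute each cross term:
  (-3)(3) − (-2)(6) = 3
  (-2)(-5) − (1)(3) = 7
  (1)(-2) − (2)(-5) = 8
  (2)(6) − (-3)(-2) = 6
Sum = 24, so (signed) Area = 24/2 = 12, |Area| = 12.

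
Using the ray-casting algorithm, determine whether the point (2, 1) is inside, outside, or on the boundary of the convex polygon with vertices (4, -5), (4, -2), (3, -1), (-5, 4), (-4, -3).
The point (2, 1) lies strictly outside the polygon

Cast a horizontal ray to the right from the query point and count how many polygon edges it crosses (each edge strictly once or zero times, handled with the usual half-open convention). 
Parity of crossings → even ⇒ outside.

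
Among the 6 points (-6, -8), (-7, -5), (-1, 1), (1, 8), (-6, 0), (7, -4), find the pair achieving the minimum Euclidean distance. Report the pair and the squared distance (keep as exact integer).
Pair = ((-6, -8), (-7, -5)); squared distance = 10

Compute all C(6, 2) = 15 pairwise squared distances (x_i − x_j)² + (y_i − y_j)². The minimum is 10, attained by the pair ((-6, -8), (-7, -5)).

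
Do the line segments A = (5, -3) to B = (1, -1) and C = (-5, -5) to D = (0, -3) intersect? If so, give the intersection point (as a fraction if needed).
No (intersection of containing lines falls outside at least one segment)

Parametrize and solve: t = 5/9, s = 14/9. At least one of these is outside [0, 1], so the segments do not intersect.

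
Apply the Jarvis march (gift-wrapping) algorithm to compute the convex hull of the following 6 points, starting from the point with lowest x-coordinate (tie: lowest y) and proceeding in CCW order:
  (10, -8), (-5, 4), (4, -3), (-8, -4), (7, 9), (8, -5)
Hull (CCW) = [(-8, -4), (10, -8), (7, 9), (-5, 4)]

Jarvis march: at each step, from the current hull vertex p, select the next vertex q as the point such that every other point lies strictly to the left of (or on) the directed line p → q. (Equivalently: for every other point r, the cross product (q − p) × (r − p) ≥ 0.)
Starting point (lowest x, tie lowest y): (-8, -4). Wrap until returning to start. Resulting hull: (-8, -4), (10, -8), (7, 9), (-5, 4).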